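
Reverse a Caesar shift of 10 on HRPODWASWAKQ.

XHFETMQIMQAG

H(7): 7−10=-3≡23 → X
R(17): 17−10=7 → H
P(15): 15−10=5 → F
O(14): 14−10=4 → E
D(3): 3−10=-7≡19 → T
W(22): 22−10=12 → M
A(0): 0−10=-10≡16 → Q
S(18): 18−10=8 → I
W(22): 22−10=12 → M
A(0): 0−10=-10≡16 → Q
K(10): 10−10=0 → A
Q(16): 16−10=6 → G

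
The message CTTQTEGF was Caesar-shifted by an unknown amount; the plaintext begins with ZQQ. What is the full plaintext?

From the crib: C(2)−Z(25)=-23≡3, so the shift is 3.
Subtract 3 from each ciphertext letter:
C(2): 2−3=-1≡25 → Z
T(19): 19−3=16 → Q
T(19): 19−3=16 → Q
Q(16): 16−3=13 → N
T(19): 19−3=16 → Q
E(4): 4−3=1 → B
G(6): 6−3=3 → D
F(5): 5−3=2 → C

ZQQNQBDC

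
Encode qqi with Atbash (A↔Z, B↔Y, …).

jjr

q(16) → j(9)
q(16) → j(9)
i(8) → r(17)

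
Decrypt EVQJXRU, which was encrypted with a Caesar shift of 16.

E(4): 4−16=-12≡14 → O
V(21): 21−16=5 → F
Q(16): 16−16=0 → A
J(9): 9−16=-7≡19 → T
X(23): 23−16=7 → H
R(17): 17−16=1 → B
U(20): 20−16=4 → E

OFATHBE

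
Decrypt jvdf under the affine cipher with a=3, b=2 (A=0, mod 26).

lpjb

The inverse of 3 mod 26 is 9, since 3·9=27≡1. Apply D(y)=9·(y−2) mod 26:
j(9): 9·(9−2)=63≡11 → l
v(21): 9·(21−2)=171≡15 → p
d(3): 9·(3−2)=9 → j
f(5): 9·(5−2)=27≡1 → b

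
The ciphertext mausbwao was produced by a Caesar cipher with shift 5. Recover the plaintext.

m(12): 12−5=7 → h
a(0): 0−5=-5≡21 → v
u(20): 20−5=15 → p
s(18): 18−5=13 → n
b(1): 1−5=-4≡22 → w
w(22): 22−5=17 → r
a(0): 0−5=-5≡21 → v
o(14): 14−5=9 → j

hvpnwrvj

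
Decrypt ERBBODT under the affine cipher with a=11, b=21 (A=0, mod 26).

PCKKXWO

The inverse of 11 mod 26 is 19, since 11·19=209≡1. Apply D(y)=19·(y−21) mod 26:
E(4): 19·(4−21)=-323≡15 → P
R(17): 19·(17−21)=-76≡2 → C
B(1): 19·(1−21)=-380≡10 → K
B(1): 19·(1−21)=-380≡10 → K
O(14): 19·(14−21)=-133≡23 → X
D(3): 19·(3−21)=-342≡22 → W
T(19): 19·(19−21)=-38≡14 → O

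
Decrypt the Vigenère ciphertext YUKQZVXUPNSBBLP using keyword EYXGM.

Repeat the key across the ciphertext: EYXGMEYXGMEYXGM
Y(24)−E(4): 20 → U
U(20)−Y(24): -4≡22 → W
K(10)−X(23): -13≡13 → N
Q(16)−G(6): 10 → K
Z(25)−M(12): 13 → N
V(21)−E(4): 17 → R
X(23)−Y(24): -1≡25 → Z
U(20)−X(23): -3≡23 → X
P(15)−G(6): 9 → J
N(13)−M(12): 1 → B
S(18)−E(4): 14 → O
B(1)−Y(24): -23≡3 → D
B(1)−X(23): -22≡4 → E
L(11)−G(6): 5 → F
P(15)−M(12): 3 → D

UWNKNRZXJBODEFD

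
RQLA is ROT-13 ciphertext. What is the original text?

R(17): 17−13=4 → E
Q(16): 16−13=3 → D
L(11): 11−13=-2≡24 → Y
A(0): 0−13=-13≡13 → N

EDYN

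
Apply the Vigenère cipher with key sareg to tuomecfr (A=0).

lufqkufi

Repeat the key across the message: saregsar
t(19)+s(18): 37≡11 → l
u(20)+a(0): 20 → u
o(14)+r(17): 31≡5 → f
m(12)+e(4): 16 → q
e(4)+g(6): 10 → k
c(2)+s(18): 20 → u
f(5)+a(0): 5 → f
r(17)+r(17): 34≡8 → i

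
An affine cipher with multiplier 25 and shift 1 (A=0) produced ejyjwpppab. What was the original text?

xsdsfmmmba

The inverse of 25 mod 26 is 25, since 25·25=625≡1. Apply D(y)=25·(y−1) mod 26:
e(4): 25·(4−1)=75≡23 → x
j(9): 25·(9−1)=200≡18 → s
y(24): 25·(24−1)=575≡3 → d
j(9): 25·(9−1)=200≡18 → s
w(22): 25·(22−1)=525≡5 → f
p(15): 25·(15−1)=350≡12 → m
p(15): 25·(15−1)=350≡12 → m
p(15): 25·(15−1)=350≡12 → m
a(0): 25·(0−1)=-25≡1 → b
b(1): 25·(1−1)=0 → a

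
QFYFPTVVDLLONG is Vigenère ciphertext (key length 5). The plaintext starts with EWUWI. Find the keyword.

MJEJH

Subtract each crib letter from the matching ciphertext letter (mod 26):
Q(16)−E(4)=12 → M
F(5)−W(22)=-17≡9 → J
Y(24)−U(20)=4 → E
F(5)−W(22)=-17≡9 → J
P(15)−I(8)=7 → H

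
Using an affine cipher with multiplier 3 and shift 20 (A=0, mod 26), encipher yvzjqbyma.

ofrvqxoeu

y(24): 3·24+20=92≡14 → o
v(21): 3·21+20=83≡5 → f
z(25): 3·25+20=95≡17 → r
j(9): 3·9+20=47≡21 → v
q(16): 3·16+20=68≡16 → q
b(1): 3·1+20=23 → x
y(24): 3·24+20=92≡14 → o
m(12): 3·12+20=56≡4 → e
a(0): 3·0+20=20 → u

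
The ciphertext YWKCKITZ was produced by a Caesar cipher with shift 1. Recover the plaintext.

Y(24): 24−1=23 → X
W(22): 22−1=21 → V
K(10): 10−1=9 → J
C(2): 2−1=1 → B
K(10): 10−1=9 → J
I(8): 8−1=7 → H
T(19): 19−1=18 → S
Z(25): 25−1=24 → Y

XVJBJHSY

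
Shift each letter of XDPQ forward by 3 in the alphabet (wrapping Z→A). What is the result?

AGST

X(23): 23+3=26≡0 → A
D(3): 3+3=6 → G
P(15): 15+3=18 → S
Q(16): 16+3=19 → T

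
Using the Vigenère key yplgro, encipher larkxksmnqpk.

Repeat the key across the message: yplgroyplgro
l(11)+y(24): 35≡9 → j
a(0)+p(15): 15 → p
r(17)+l(11): 28≡2 → c
k(10)+g(6): 16 → q
x(23)+r(17): 40≡14 → o
k(10)+o(14): 24 → y
s(18)+y(24): 42≡16 → q
m(12)+p(15): 27≡1 → b
n(13)+l(11): 24 → y
q(16)+g(6): 22 → w
p(15)+r(17): 32≡6 → g
k(10)+o(14): 24 → y

jpcqoyqbywgy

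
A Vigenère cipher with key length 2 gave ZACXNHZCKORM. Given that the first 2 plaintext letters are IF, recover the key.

Subtract each crib letter from the matching ciphertext letter (mod 26):
Z(25)−I(8)=17 → R
A(0)−F(5)=-5≡21 → V

RV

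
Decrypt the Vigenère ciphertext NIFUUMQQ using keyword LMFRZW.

CWADVQFE

Repeat the key across the ciphertext: LMFRZWLM
N(13)−L(11): 2 → C
I(8)−M(12): -4≡22 → W
F(5)−F(5): 0 → A
U(20)−R(17): 3 → D
U(20)−Z(25): -5≡21 → V
M(12)−W(22): -10≡16 → Q
Q(16)−L(11): 5 → F
Q(16)−M(12): 4 → E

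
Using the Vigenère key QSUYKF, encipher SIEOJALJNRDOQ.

Repeat the key across the message: QSUYKFQSUYKFQ
S(18)+Q(16): 34≡8 → I
I(8)+S(18): 26≡0 → A
E(4)+U(20): 24 → Y
O(14)+Y(24): 38≡12 → M
J(9)+K(10): 19 → T
A(0)+F(5): 5 → F
L(11)+Q(16): 27≡1 → B
J(9)+S(18): 27≡1 → B
N(13)+U(20): 33≡7 → H
R(17)+Y(24): 41≡15 → P
D(3)+K(10): 13 → N
O(14)+F(5): 19 → T
Q(16)+Q(16): 32≡6 → G

IAYMTFBBHPNTG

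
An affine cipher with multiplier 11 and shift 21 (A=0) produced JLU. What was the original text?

The inverse of 11 mod 26 is 19, since 11·19=209≡1. Apply D(y)=19·(y−21) mod 26:
J(9): 19·(9−21)=-228≡6 → G
L(11): 19·(11−21)=-190≡18 → S
U(20): 19·(20−21)=-19≡7 → H

GSH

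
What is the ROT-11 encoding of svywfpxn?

dgjhqaiy

s(18): 18+11=29≡3 → d
v(21): 21+11=32≡6 → g
y(24): 24+11=35≡9 → j
w(22): 22+11=33≡7 → h
f(5): 5+11=16 → q
p(15): 15+11=26≡0 → a
x(23): 23+11=34≡8 → i
n(13): 13+11=24 → y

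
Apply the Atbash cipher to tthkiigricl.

t(19) → g(6)
t(19) → g(6)
h(7) → s(18)
k(10) → p(15)
i(8) → r(17)
i(8) → r(17)
g(6) → t(19)
r(17) → i(8)
i(8) → r(17)
c(2) → x(23)
l(11) → o(14)

ggsprrtirxo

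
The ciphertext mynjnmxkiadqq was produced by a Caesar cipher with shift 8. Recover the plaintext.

eqfbfepcasvii

m(12): 12−8=4 → e
y(24): 24−8=16 → q
n(13): 13−8=5 → f
j(9): 9−8=1 → b
n(13): 13−8=5 → f
m(12): 12−8=4 → e
x(23): 23−8=15 → p
k(10): 10−8=2 → c
i(8): 8−8=0 → a
a(0): 0−8=-8≡18 → s
d(3): 3−8=-5≡21 → v
q(16): 16−8=8 → i
q(16): 16−8=8 → i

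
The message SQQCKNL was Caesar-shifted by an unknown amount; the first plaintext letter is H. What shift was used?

From the crib: S(18)−H(7)=11, so the shift is 11.

11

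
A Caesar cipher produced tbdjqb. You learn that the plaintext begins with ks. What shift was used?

From the crib: t(19)−k(10)=9, so the shift is 9.

9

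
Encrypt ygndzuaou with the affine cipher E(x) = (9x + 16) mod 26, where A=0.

ysdrhoqmo

y(24): 9·24+16=232≡24 → y
g(6): 9·6+16=70≡18 → s
n(13): 9·13+16=133≡3 → d
d(3): 9·3+16=43≡17 → r
z(25): 9·25+16=241≡7 → h
u(20): 9·20+16=196≡14 → o
a(0): 9·0+16=16 → q
o(14): 9·14+16=142≡12 → m
u(20): 9·20+16=196≡14 → o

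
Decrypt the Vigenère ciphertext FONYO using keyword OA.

Repeat the key across the ciphertext: OAOAO
F(5)−O(14): -9≡17 → R
O(14)−A(0): 14 → O
N(13)−O(14): -1≡25 → Z
Y(24)−A(0): 24 → Y
O(14)−O(14): 0 → A

ROZYA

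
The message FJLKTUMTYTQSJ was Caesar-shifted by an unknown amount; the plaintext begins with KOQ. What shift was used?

From the crib: F(5)−K(10)=-5≡21, so the shift is 21.

21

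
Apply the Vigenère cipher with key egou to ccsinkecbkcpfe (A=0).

gigcrqswfqqjjk

Repeat the key across the message: egouegouegoueg
c(2)+e(4): 6 → g
c(2)+g(6): 8 → i
s(18)+o(14): 32≡6 → g
i(8)+u(20): 28≡2 → c
n(13)+e(4): 17 → r
k(10)+g(6): 16 → q
e(4)+o(14): 18 → s
c(2)+u(20): 22 → w
b(1)+e(4): 5 → f
k(10)+g(6): 16 → q
c(2)+o(14): 16 → q
p(15)+u(20): 35≡9 → j
f(5)+e(4): 9 → j
e(4)+g(6): 10 → k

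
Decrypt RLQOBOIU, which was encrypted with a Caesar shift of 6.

LFKIVICO

R(17): 17−6=11 → L
L(11): 11−6=5 → F
Q(16): 16−6=10 → K
O(14): 14−6=8 → I
B(1): 1−6=-5≡21 → V
O(14): 14−6=8 → I
I(8): 8−6=2 → C
U(20): 20−6=14 → O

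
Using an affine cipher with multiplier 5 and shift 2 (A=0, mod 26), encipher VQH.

DEL

V(21): 5·21+2=107≡3 → D
Q(16): 5·16+2=82≡4 → E
H(7): 5·7+2=37≡11 → L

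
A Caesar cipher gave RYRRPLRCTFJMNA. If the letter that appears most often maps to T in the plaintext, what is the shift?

The most frequent ciphertext letter is R (appears 4 times).
R is position 17; T is position 19.
Shift = -2≡24.

24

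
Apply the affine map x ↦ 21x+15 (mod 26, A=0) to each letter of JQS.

J(9): 21·9+15=204≡22 → W
Q(16): 21·16+15=351≡13 → N
S(18): 21·18+15=393≡3 → D

WND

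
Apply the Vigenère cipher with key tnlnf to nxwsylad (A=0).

gkhfdeno

Repeat the key across the message: tnlnftnl
n(13)+t(19): 32≡6 → g
x(23)+n(13): 36≡10 → k
w(22)+l(11): 33≡7 → h
s(18)+n(13): 31≡5 → f
y(24)+f(5): 29≡3 → d
l(11)+t(19): 30≡4 → e
a(0)+n(13): 13 → n
d(3)+l(11): 14 → o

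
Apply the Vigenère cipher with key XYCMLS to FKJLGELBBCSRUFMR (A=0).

CILXRWIZDODJRDOD

Repeat the key across the message: XYCMLSXYCMLSXYCM
F(5)+X(23): 28≡2 → C
K(10)+Y(24): 34≡8 → I
J(9)+C(2): 11 → L
L(11)+M(12): 23 → X
G(6)+L(11): 17 → R
E(4)+S(18): 22 → W
L(11)+X(23): 34≡8 → I
B(1)+Y(24): 25 → Z
B(1)+C(2): 3 → D
C(2)+M(12): 14 → O
S(18)+L(11): 29≡3 → D
R(17)+S(18): 35≡9 → J
U(20)+X(23): 43≡17 → R
F(5)+Y(24): 29≡3 → D
M(12)+C(2): 14 → O
R(17)+M(12): 29≡3 → D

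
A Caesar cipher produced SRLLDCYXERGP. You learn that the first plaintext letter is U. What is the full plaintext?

From the crib: S(18)−U(20)=-2≡24, so the shift is 24.
Subtract 24 from each ciphertext letter:
S(18): 18−24=-6≡20 → U
R(17): 17−24=-7≡19 → T
L(11): 11−24=-13≡13 → N
L(11): 11−24=-13≡13 → N
D(3): 3−24=-21≡5 → F
C(2): 2−24=-22≡4 → E
Y(24): 24−24=0 → A
X(23): 23−24=-1≡25 → Z
E(4): 4−24=-20≡6 → G
R(17): 17−24=-7≡19 → T
G(6): 6−24=-18≡8 → I
P(15): 15−24=-9≡17 → R

UTNNFEAZGTIR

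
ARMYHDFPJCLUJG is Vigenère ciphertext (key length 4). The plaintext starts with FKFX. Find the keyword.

Subtract each crib letter from the matching ciphertext letter (mod 26):
A(0)−F(5)=-5≡21 → V
R(17)−K(10)=7 → H
M(12)−F(5)=7 → H
Y(24)−X(23)=1 → B

VHHB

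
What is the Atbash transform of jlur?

qofi

j(9) → q(16)
l(11) → o(14)
u(20) → f(5)
r(17) → i(8)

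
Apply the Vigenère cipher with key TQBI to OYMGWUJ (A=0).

Repeat the key across the message: TQBITQB
O(14)+T(19): 33≡7 → H
Y(24)+Q(16): 40≡14 → O
M(12)+B(1): 13 → N
G(6)+I(8): 14 → O
W(22)+T(19): 41≡15 → P
U(20)+Q(16): 36≡10 → K
J(9)+B(1): 10 → K

HONOPKK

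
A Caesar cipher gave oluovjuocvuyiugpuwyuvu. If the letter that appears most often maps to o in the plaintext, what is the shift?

6

The most frequent ciphertext letter is u (appears 7 times).
u is position 20; o is position 14.
Shift = 6.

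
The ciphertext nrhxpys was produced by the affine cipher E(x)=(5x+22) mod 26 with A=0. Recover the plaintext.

tzxvjqu

The inverse of 5 mod 26 is 21, since 5·21=105≡1. Apply D(y)=21·(y−22) mod 26:
n(13): 21·(13−22)=-189≡19 → t
r(17): 21·(17−22)=-105≡25 → z
h(7): 21·(7−22)=-315≡23 → x
x(23): 21·(23−22)=21 → v
p(15): 21·(15−22)=-147≡9 → j
y(24): 21·(24−22)=42≡16 → q
s(18): 21·(18−22)=-84≡20 → u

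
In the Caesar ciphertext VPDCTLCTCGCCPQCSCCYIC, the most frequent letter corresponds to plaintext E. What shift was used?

The most frequent ciphertext letter is C (appears 9 times).
C is position 2; E is position 4.
Shift = -2≡24.

24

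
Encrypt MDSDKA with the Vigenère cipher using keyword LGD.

XJVOQD

Repeat the key across the message: LGDLGD
M(12)+L(11): 23 → X
D(3)+G(6): 9 → J
S(18)+D(3): 21 → V
D(3)+L(11): 14 → O
K(10)+G(6): 16 → Q
A(0)+D(3): 3 → D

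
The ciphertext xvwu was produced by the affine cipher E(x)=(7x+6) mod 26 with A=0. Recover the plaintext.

The inverse of 7 mod 26 is 15, since 7·15=105≡1. Apply D(y)=15·(y−6) mod 26:
x(23): 15·(23−6)=255≡21 → v
v(21): 15·(21−6)=225≡17 → r
w(22): 15·(22−6)=240≡6 → g
u(20): 15·(20−6)=210≡2 → c

vrgc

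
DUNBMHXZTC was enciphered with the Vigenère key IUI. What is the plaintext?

Repeat the key across the ciphertext: IUIIUIIUII
D(3)−I(8): -5≡21 → V
U(20)−U(20): 0 → A
N(13)−I(8): 5 → F
B(1)−I(8): -7≡19 → T
M(12)−U(20): -8≡18 → S
H(7)−I(8): -1≡25 → Z
X(23)−I(8): 15 → P
Z(25)−U(20): 5 → F
T(19)−I(8): 11 → L
C(2)−I(8): -6≡20 → U

VAFTSZPFLU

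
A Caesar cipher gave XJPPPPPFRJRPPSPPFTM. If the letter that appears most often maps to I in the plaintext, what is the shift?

The most frequent ciphertext letter is P (appears 9 times).
P is position 15; I is position 8.
Shift = 7.

7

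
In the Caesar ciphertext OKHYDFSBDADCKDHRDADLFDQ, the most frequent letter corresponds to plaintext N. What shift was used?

16

The most frequent ciphertext letter is D (appears 7 times).
D is position 3; N is position 13.
Shift = -10≡16.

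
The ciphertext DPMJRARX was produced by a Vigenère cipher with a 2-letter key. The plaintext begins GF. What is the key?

Subtract each crib letter from the matching ciphertext letter (mod 26):
D(3)−G(6)=-3≡23 → X
P(15)−F(5)=10 → K

XK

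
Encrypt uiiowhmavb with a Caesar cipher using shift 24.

u(20): 20+24=44≡18 → s
i(8): 8+24=32≡6 → g
i(8): 8+24=32≡6 → g
o(14): 14+24=38≡12 → m
w(22): 22+24=46≡20 → u
h(7): 7+24=31≡5 → f
m(12): 12+24=36≡10 → k
a(0): 0+24=24 → y
v(21): 21+24=45≡19 → t
b(1): 1+24=25 → z

sggmufkytz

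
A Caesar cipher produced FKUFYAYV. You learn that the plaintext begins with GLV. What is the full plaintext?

GLVGZBZW

From the crib: F(5)−G(6)=-1≡25, so the shift is 25.
Subtract 25 from each ciphertext letter:
F(5): 5−25=-20≡6 → G
K(10): 10−25=-15≡11 → L
U(20): 20−25=-5≡21 → V
F(5): 5−25=-20≡6 → G
Y(24): 24−25=-1≡25 → Z
A(0): 0−25=-25≡1 → B
Y(24): 24−25=-1≡25 → Z
V(21): 21−25=-4≡22 → W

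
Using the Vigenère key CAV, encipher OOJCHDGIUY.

QOEEHYIIPA

Repeat the key across the message: CAVCAVCAVC
O(14)+C(2): 16 → Q
O(14)+A(0): 14 → O
J(9)+V(21): 30≡4 → E
C(2)+C(2): 4 → E
H(7)+A(0): 7 → H
D(3)+V(21): 24 → Y
G(6)+C(2): 8 → I
I(8)+A(0): 8 → I
U(20)+V(21): 41≡15 → P
Y(24)+C(2): 26≡0 → A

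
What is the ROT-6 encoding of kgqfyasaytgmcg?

qmwlegygezmsim

k(10): 10+6=16 → q
g(6): 6+6=12 → m
q(16): 16+6=22 → w
f(5): 5+6=11 → l
y(24): 24+6=30≡4 → e
a(0): 0+6=6 → g
s(18): 18+6=24 → y
a(0): 0+6=6 → g
y(24): 24+6=30≡4 → e
t(19): 19+6=25 → z
g(6): 6+6=12 → m
m(12): 12+6=18 → s
c(2): 2+6=8 → i
g(6): 6+6=12 → m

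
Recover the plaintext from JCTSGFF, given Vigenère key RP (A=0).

Repeat the key across the ciphertext: RPRPRPR
J(9)−R(17): -8≡18 → S
C(2)−P(15): -13≡13 → N
T(19)−R(17): 2 → C
S(18)−P(15): 3 → D
G(6)−R(17): -11≡15 → P
F(5)−P(15): -10≡16 → Q
F(5)−R(17): -12≡14 → O

SNCDPQO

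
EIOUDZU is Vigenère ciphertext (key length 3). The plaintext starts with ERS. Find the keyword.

Subtract each crib letter from the matching ciphertext letter (mod 26):
E(4)−E(4)=0 → A
I(8)−R(17)=-9≡17 → R
O(14)−S(18)=-4≡22 → W

ARW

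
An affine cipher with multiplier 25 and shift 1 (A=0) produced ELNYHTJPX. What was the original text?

The inverse of 25 mod 26 is 25, since 25·25=625≡1. Apply D(y)=25·(y−1) mod 26:
E(4): 25·(4−1)=75≡23 → X
L(11): 25·(11−1)=250≡16 → Q
N(13): 25·(13−1)=300≡14 → O
Y(24): 25·(24−1)=575≡3 → D
H(7): 25·(7−1)=150≡20 → U
T(19): 25·(19−1)=450≡8 → I
J(9): 25·(9−1)=200≡18 → S
P(15): 25·(15−1)=350≡12 → M
X(23): 25·(23−1)=550≡4 → E

XQODUISME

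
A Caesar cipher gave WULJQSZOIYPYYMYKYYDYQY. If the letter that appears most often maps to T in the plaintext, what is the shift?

5

The most frequent ciphertext letter is Y (appears 8 times).
Y is position 24; T is position 19.
Shift = 5.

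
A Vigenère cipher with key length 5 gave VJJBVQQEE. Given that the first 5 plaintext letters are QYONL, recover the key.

Subtract each crib letter from the matching ciphertext letter (mod 26):
V(21)−Q(16)=5 → F
J(9)−Y(24)=-15≡11 → L
J(9)−O(14)=-5≡21 → V
B(1)−N(13)=-12≡14 → O
V(21)−L(11)=10 → K

FLVOK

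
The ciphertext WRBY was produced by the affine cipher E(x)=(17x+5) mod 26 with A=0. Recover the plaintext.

The inverse of 17 mod 26 is 23, since 17·23=391≡1. Apply D(y)=23·(y−5) mod 26:
W(22): 23·(22−5)=391≡1 → B
R(17): 23·(17−5)=276≡16 → Q
B(1): 23·(1−5)=-92≡12 → M
Y(24): 23·(24−5)=437≡21 → V

BQMV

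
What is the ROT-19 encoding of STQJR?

S(18): 18+19=37≡11 → L
T(19): 19+19=38≡12 → M
Q(16): 16+19=35≡9 → J
J(9): 9+19=28≡2 → C
R(17): 17+19=36≡10 → K

LMJCK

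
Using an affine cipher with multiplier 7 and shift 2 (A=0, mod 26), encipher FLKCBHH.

F(5): 7·5+2=37≡11 → L
L(11): 7·11+2=79≡1 → B
K(10): 7·10+2=72≡20 → U
C(2): 7·2+2=16 → Q
B(1): 7·1+2=9 → J
H(7): 7·7+2=51≡25 → Z
H(7): 7·7+2=51≡25 → Z

LBUQJZZ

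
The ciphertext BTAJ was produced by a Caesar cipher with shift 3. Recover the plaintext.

B(1): 1−3=-2≡24 → Y
T(19): 19−3=16 → Q
A(0): 0−3=-3≡23 → X
J(9): 9−3=6 → G

YQXG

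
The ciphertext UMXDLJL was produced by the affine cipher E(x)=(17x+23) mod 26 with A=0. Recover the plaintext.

The inverse of 17 mod 26 is 23, since 17·23=391≡1. Apply D(y)=23·(y−23) mod 26:
U(20): 23·(20−23)=-69≡9 → J
M(12): 23·(12−23)=-253≡7 → H
X(23): 23·(23−23)=0 → A
D(3): 23·(3−23)=-460≡8 → I
L(11): 23·(11−23)=-276≡10 → K
J(9): 23·(9−23)=-322≡16 → Q
L(11): 23·(11−23)=-276≡10 → K

JHAIKQK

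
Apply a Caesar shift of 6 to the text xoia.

x(23): 23+6=29≡3 → d
o(14): 14+6=20 → u
i(8): 8+6=14 → o
a(0): 0+6=6 → g

duog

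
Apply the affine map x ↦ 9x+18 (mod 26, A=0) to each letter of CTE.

KHC

C(2): 9·2+18=36≡10 → K
T(19): 9·19+18=189≡7 → H
E(4): 9·4+18=54≡2 → C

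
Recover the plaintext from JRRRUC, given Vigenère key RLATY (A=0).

Repeat the key across the ciphertext: RLATYR
J(9)−R(17): -8≡18 → S
R(17)−L(11): 6 → G
R(17)−A(0): 17 → R
R(17)−T(19): -2≡24 → Y
U(20)−Y(24): -4≡22 → W
C(2)−R(17): -15≡11 → L

SGRYWL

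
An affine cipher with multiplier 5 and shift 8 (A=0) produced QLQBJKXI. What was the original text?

The inverse of 5 mod 26 is 21, since 5·21=105≡1. Apply D(y)=21·(y−8) mod 26:
Q(16): 21·(16−8)=168≡12 → M
L(11): 21·(11−8)=63≡11 → L
Q(16): 21·(16−8)=168≡12 → M
B(1): 21·(1−8)=-147≡9 → J
J(9): 21·(9−8)=21 → V
K(10): 21·(10−8)=42≡16 → Q
X(23): 21·(23−8)=315≡3 → D
I(8): 21·(8−8)=0 → A

MLMJVQDA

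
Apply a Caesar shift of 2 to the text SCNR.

UEPT

S(18): 18+2=20 → U
C(2): 2+2=4 → E
N(13): 13+2=15 → P
R(17): 17+2=19 → T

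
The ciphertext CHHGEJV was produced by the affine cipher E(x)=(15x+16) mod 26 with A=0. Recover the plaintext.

GPPIUDJ

The inverse of 15 mod 26 is 7, since 15·7=105≡1. Apply D(y)=7·(y−16) mod 26:
C(2): 7·(2−16)=-98≡6 → G
H(7): 7·(7−16)=-63≡15 → P
H(7): 7·(7−16)=-63≡15 → P
G(6): 7·(6−16)=-70≡8 → I
E(4): 7·(4−16)=-84≡20 → U
J(9): 7·(9−16)=-49≡3 → D
V(21): 7·(21−16)=35≡9 → J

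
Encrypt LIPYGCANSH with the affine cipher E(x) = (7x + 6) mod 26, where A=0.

L(11): 7·11+6=83≡5 → F
I(8): 7·8+6=62≡10 → K
P(15): 7·15+6=111≡7 → H
Y(24): 7·24+6=174≡18 → S
G(6): 7·6+6=48≡22 → W
C(2): 7·2+6=20 → U
A(0): 7·0+6=6 → G
N(13): 7·13+6=97≡19 → T
S(18): 7·18+6=132≡2 → C
H(7): 7·7+6=55≡3 → D

FKHSWUGTCD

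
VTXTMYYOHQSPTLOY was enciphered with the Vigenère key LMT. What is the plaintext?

KHEIAFNCOFGWIZVN

Repeat the key across the ciphertext: LMTLMTLMTLMTLMTL
V(21)−L(11): 10 → K
T(19)−M(12): 7 → H
X(23)−T(19): 4 → E
T(19)−L(11): 8 → I
M(12)−M(12): 0 → A
Y(24)−T(19): 5 → F
Y(24)−L(11): 13 → N
O(14)−M(12): 2 → C
H(7)−T(19): -12≡14 → O
Q(16)−L(11): 5 → F
S(18)−M(12): 6 → G
P(15)−T(19): -4≡22 → W
T(19)−L(11): 8 → I
L(11)−M(12): -1≡25 → Z
O(14)−T(19): -5≡21 → V
Y(24)−L(11): 13 → N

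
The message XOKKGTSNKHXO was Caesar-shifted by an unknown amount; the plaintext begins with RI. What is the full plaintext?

RIEEANMHEBRI

From the crib: X(23)−R(17)=6, so the shift is 6.
Subtract 6 from each ciphertext letter:
X(23): 23−6=17 → R
O(14): 14−6=8 → I
K(10): 10−6=4 → E
K(10): 10−6=4 → E
G(6): 6−6=0 → A
T(19): 19−6=13 → N
S(18): 18−6=12 → M
N(13): 13−6=7 → H
K(10): 10−6=4 → E
H(7): 7−6=1 → B
X(23): 23−6=17 → R
O(14): 14−6=8 → I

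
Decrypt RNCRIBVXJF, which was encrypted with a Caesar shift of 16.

BXMBSLFHTP

R(17): 17−16=1 → B
N(13): 13−16=-3≡23 → X
C(2): 2−16=-14≡12 → M
R(17): 17−16=1 → B
I(8): 8−16=-8≡18 → S
B(1): 1−16=-15≡11 → L
V(21): 21−16=5 → F
X(23): 23−16=7 → H
J(9): 9−16=-7≡19 → T
F(5): 5−16=-11≡15 → P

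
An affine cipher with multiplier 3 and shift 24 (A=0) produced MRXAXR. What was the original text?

The inverse of 3 mod 26 is 9, since 3·9=27≡1. Apply D(y)=9·(y−24) mod 26:
M(12): 9·(12−24)=-108≡22 → W
R(17): 9·(17−24)=-63≡15 → P
X(23): 9·(23−24)=-9≡17 → R
A(0): 9·(0−24)=-216≡18 → S
X(23): 9·(23−24)=-9≡17 → R
R(17): 9·(17−24)=-63≡15 → P

WPRSRP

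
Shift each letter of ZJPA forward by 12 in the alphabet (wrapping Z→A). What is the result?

LVBM

Z(25): 25+12=37≡11 → L
J(9): 9+12=21 → V
P(15): 15+12=27≡1 → B
A(0): 0+12=12 → M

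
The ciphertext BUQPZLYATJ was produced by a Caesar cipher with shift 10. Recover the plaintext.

RKGFPBOQJZ

B(1): 1−10=-9≡17 → R
U(20): 20−10=10 → K
Q(16): 16−10=6 → G
P(15): 15−10=5 → F
Z(25): 25−10=15 → P
L(11): 11−10=1 → B
Y(24): 24−10=14 → O
A(0): 0−10=-10≡16 → Q
T(19): 19−10=9 → J
J(9): 9−10=-1≡25 → Z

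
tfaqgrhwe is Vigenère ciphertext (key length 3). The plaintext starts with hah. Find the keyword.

Subtract each crib letter from the matching ciphertext letter (mod 26):
t(19)−h(7)=12 → m
f(5)−a(0)=5 → f
a(0)−h(7)=-7≡19 → t

mft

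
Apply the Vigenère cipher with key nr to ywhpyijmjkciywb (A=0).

lnuglzwdwbpzlno

Repeat the key across the message: nrnrnrnrnrnrnrn
y(24)+n(13): 37≡11 → l
w(22)+r(17): 39≡13 → n
h(7)+n(13): 20 → u
p(15)+r(17): 32≡6 → g
y(24)+n(13): 37≡11 → l
i(8)+r(17): 25 → z
j(9)+n(13): 22 → w
m(12)+r(17): 29≡3 → d
j(9)+n(13): 22 → w
k(10)+r(17): 27≡1 → b
c(2)+n(13): 15 → p
i(8)+r(17): 25 → z
y(24)+n(13): 37≡11 → l
w(22)+r(17): 39≡13 → n
b(1)+n(13): 14 → o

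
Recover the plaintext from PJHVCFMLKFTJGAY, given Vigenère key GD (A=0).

Repeat the key across the ciphertext: GDGDGDGDGDGDGDG
P(15)−G(6): 9 → J
J(9)−D(3): 6 → G
H(7)−G(6): 1 → B
V(21)−D(3): 18 → S
C(2)−G(6): -4≡22 → W
F(5)−D(3): 2 → C
M(12)−G(6): 6 → G
L(11)−D(3): 8 → I
K(10)−G(6): 4 → E
F(5)−D(3): 2 → C
T(19)−G(6): 13 → N
J(9)−D(3): 6 → G
G(6)−G(6): 0 → A
A(0)−D(3): -3≡23 → X
Y(24)−G(6): 18 → S

JGBSWCGIECNGAXS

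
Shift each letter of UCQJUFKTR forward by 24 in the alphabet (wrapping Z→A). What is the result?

U(20): 20+24=44≡18 → S
C(2): 2+24=26≡0 → A
Q(16): 16+24=40≡14 → O
J(9): 9+24=33≡7 → H
U(20): 20+24=44≡18 → S
F(5): 5+24=29≡3 → D
K(10): 10+24=34≡8 → I
T(19): 19+24=43≡17 → R
R(17): 17+24=41≡15 → P

SAOHSDIRP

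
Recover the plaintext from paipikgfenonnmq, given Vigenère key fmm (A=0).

Repeat the key across the ciphertext: fmmfmmfmmfmmfmm
p(15)−f(5): 10 → k
a(0)−m(12): -12≡14 → o
i(8)−m(12): -4≡22 → w
p(15)−f(5): 10 → k
i(8)−m(12): -4≡22 → w
k(10)−m(12): -2≡24 → y
g(6)−f(5): 1 → b
f(5)−m(12): -7≡19 → t
e(4)−m(12): -8≡18 → s
n(13)−f(5): 8 → i
o(14)−m(12): 2 → c
n(13)−m(12): 1 → b
n(13)−f(5): 8 → i
m(12)−m(12): 0 → a
q(16)−m(12): 4 → e

kowkwybtsicbiae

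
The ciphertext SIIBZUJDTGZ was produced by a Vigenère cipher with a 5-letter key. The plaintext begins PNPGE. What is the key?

DVTVV

Subtract each crib letter from the matching ciphertext letter (mod 26):
S(18)−P(15)=3 → D
I(8)−N(13)=-5≡21 → V
I(8)−P(15)=-7≡19 → T
B(1)−G(6)=-5≡21 → V
Z(25)−E(4)=21 → V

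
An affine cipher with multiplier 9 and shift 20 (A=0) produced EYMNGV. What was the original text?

The inverse of 9 mod 26 is 3, since 9·3=27≡1. Apply D(y)=3·(y−20) mod 26:
E(4): 3·(4−20)=-48≡4 → E
Y(24): 3·(24−20)=12 → M
M(12): 3·(12−20)=-24≡2 → C
N(13): 3·(13−20)=-21≡5 → F
G(6): 3·(6−20)=-42≡10 → K
V(21): 3·(21−20)=3 → D

EMCFKD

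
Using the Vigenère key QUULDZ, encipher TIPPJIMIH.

JCJAMHCCB

Repeat the key across the message: QUULDZQUU
T(19)+Q(16): 35≡9 → J
I(8)+U(20): 28≡2 → C
P(15)+U(20): 35≡9 → J
P(15)+L(11): 26≡0 → A
J(9)+D(3): 12 → M
I(8)+Z(25): 33≡7 → H
M(12)+Q(16): 28≡2 → C
I(8)+U(20): 28≡2 → C
H(7)+U(20): 27≡1 → B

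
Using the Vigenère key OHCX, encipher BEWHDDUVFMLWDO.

PLYERKWSTTNTRV

Repeat the key across the message: OHCXOHCXOHCXOH
B(1)+O(14): 15 → P
E(4)+H(7): 11 → L
W(22)+C(2): 24 → Y
H(7)+X(23): 30≡4 → E
D(3)+O(14): 17 → R
D(3)+H(7): 10 → K
U(20)+C(2): 22 → W
V(21)+X(23): 44≡18 → S
F(5)+O(14): 19 → T
M(12)+H(7): 19 → T
L(11)+C(2): 13 → N
W(22)+X(23): 45≡19 → T
D(3)+O(14): 17 → R
O(14)+H(7): 21 → V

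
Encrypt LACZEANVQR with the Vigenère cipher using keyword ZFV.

KFXYJVMALQ

Repeat the key across the message: ZFVZFVZFVZ
L(11)+Z(25): 36≡10 → K
A(0)+F(5): 5 → F
C(2)+V(21): 23 → X
Z(25)+Z(25): 50≡24 → Y
E(4)+F(5): 9 → J
A(0)+V(21): 21 → V
N(13)+Z(25): 38≡12 → M
V(21)+F(5): 26≡0 → A
Q(16)+V(21): 37≡11 → L
R(17)+Z(25): 42≡16 → Q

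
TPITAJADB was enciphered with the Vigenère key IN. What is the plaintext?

Repeat the key across the ciphertext: ININININI
T(19)−I(8): 11 → L
P(15)−N(13): 2 → C
I(8)−I(8): 0 → A
T(19)−N(13): 6 → G
A(0)−I(8): -8≡18 → S
J(9)−N(13): -4≡22 → W
A(0)−I(8): -8≡18 → S
D(3)−N(13): -10≡16 → Q
B(1)−I(8): -7≡19 → T

LCAGSWSQT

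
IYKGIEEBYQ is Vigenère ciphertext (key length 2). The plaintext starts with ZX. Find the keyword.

JB

Subtract each crib letter from the matching ciphertext letter (mod 26):
I(8)−Z(25)=-17≡9 → J
Y(24)−X(23)=1 → B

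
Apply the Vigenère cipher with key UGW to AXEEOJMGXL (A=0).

Repeat the key across the message: UGWUGWUGWU
A(0)+U(20): 20 → U
X(23)+G(6): 29≡3 → D
E(4)+W(22): 26≡0 → A
E(4)+U(20): 24 → Y
O(14)+G(6): 20 → U
J(9)+W(22): 31≡5 → F
M(12)+U(20): 32≡6 → G
G(6)+G(6): 12 → M
X(23)+W(22): 45≡19 → T
L(11)+U(20): 31≡5 → F

UDAYUFGMTF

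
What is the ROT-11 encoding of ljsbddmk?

wudmooxv

l(11): 11+11=22 → w
j(9): 9+11=20 → u
s(18): 18+11=29≡3 → d
b(1): 1+11=12 → m
d(3): 3+11=14 → o
d(3): 3+11=14 → o
m(12): 12+11=23 → x
k(10): 10+11=21 → v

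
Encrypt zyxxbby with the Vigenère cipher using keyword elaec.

Repeat the key across the message: elaecel
z(25)+e(4): 29≡3 → d
y(24)+l(11): 35≡9 → j
x(23)+a(0): 23 → x
x(23)+e(4): 27≡1 → b
b(1)+c(2): 3 → d
b(1)+e(4): 5 → f
y(24)+l(11): 35≡9 → j

djxbdfj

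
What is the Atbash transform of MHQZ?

NSJA

M(12) → N(13)
H(7) → S(18)
Q(16) → J(9)
Z(25) → A(0)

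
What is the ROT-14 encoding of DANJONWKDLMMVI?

ROBXCBKYRZAAJW

D(3): 3+14=17 → R
A(0): 0+14=14 → O
N(13): 13+14=27≡1 → B
J(9): 9+14=23 → X
O(14): 14+14=28≡2 → C
N(13): 13+14=27≡1 → B
W(22): 22+14=36≡10 → K
K(10): 10+14=24 → Y
D(3): 3+14=17 → R
L(11): 11+14=25 → Z
M(12): 12+14=26≡0 → A
M(12): 12+14=26≡0 → A
V(21): 21+14=35≡9 → J
I(8): 8+14=22 → W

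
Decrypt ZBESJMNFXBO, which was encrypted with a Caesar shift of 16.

Z(25): 25−16=9 → J
B(1): 1−16=-15≡11 → L
E(4): 4−16=-12≡14 → O
S(18): 18−16=2 → C
J(9): 9−16=-7≡19 → T
M(12): 12−16=-4≡22 → W
N(13): 13−16=-3≡23 → X
F(5): 5−16=-11≡15 → P
X(23): 23−16=7 → H
B(1): 1−16=-15≡11 → L
O(14): 14−16=-2≡24 → Y

JLOCTWXPHLY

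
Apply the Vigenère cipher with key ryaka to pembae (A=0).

Repeat the key across the message: ryakar
p(15)+r(17): 32≡6 → g
e(4)+y(24): 28≡2 → c
m(12)+a(0): 12 → m
b(1)+k(10): 11 → l
a(0)+a(0): 0 → a
e(4)+r(17): 21 → v

gcmlav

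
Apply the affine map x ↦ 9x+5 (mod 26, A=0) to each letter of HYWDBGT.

QNVGOHU

H(7): 9·7+5=68≡16 → Q
Y(24): 9·24+5=221≡13 → N
W(22): 9·22+5=203≡21 → V
D(3): 9·3+5=32≡6 → G
B(1): 9·1+5=14 → O
G(6): 9·6+5=59≡7 → H
T(19): 9·19+5=176≡20 → U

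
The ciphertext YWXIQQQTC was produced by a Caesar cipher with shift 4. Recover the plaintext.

USTEMMMPY

Y(24): 24−4=20 → U
W(22): 22−4=18 → S
X(23): 23−4=19 → T
I(8): 8−4=4 → E
Q(16): 16−4=12 → M
Q(16): 16−4=12 → M
Q(16): 16−4=12 → M
T(19): 19−4=15 → P
C(2): 2−4=-2≡24 → Y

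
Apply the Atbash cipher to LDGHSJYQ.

OWTSHQBJ

L(11) → O(14)
D(3) → W(22)
G(6) → T(19)
H(7) → S(18)
S(18) → H(7)
J(9) → Q(16)
Y(24) → B(1)
Q(16) → J(9)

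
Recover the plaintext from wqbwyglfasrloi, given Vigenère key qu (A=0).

gwlcimvlkybryo

Repeat the key across the ciphertext: quququququququ
w(22)−q(16): 6 → g
q(16)−u(20): -4≡22 → w
b(1)−q(16): -15≡11 → l
w(22)−u(20): 2 → c
y(24)−q(16): 8 → i
g(6)−u(20): -14≡12 → m
l(11)−q(16): -5≡21 → v
f(5)−u(20): -15≡11 → l
a(0)−q(16): -16≡10 → k
s(18)−u(20): -2≡24 → y
r(17)−q(16): 1 → b
l(11)−u(20): -9≡17 → r
o(14)−q(16): -2≡24 → y
i(8)−u(20): -12≡14 → o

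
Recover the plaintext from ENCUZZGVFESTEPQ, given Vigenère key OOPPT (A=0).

Repeat the key across the ciphertext: OOPPTOOPPTOOPPT
E(4)−O(14): -10≡16 → Q
N(13)−O(14): -1≡25 → Z
C(2)−P(15): -13≡13 → N
U(20)−P(15): 5 → F
Z(25)−T(19): 6 → G
Z(25)−O(14): 11 → L
G(6)−O(14): -8≡18 → S
V(21)−P(15): 6 → G
F(5)−P(15): -10≡16 → Q
E(4)−T(19): -15≡11 → L
S(18)−O(14): 4 → E
T(19)−O(14): 5 → F
E(4)−P(15): -11≡15 → P
P(15)−P(15): 0 → A
Q(16)−T(19): -3≡23 → X

QZNFGLSGQLEFPAX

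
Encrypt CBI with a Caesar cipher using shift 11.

NMT

C(2): 2+11=13 → N
B(1): 1+11=12 → M
I(8): 8+11=19 → T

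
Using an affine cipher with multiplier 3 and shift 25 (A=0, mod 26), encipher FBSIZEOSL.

F(5): 3·5+25=40≡14 → O
B(1): 3·1+25=28≡2 → C
S(18): 3·18+25=79≡1 → B
I(8): 3·8+25=49≡23 → X
Z(25): 3·25+25=100≡22 → W
E(4): 3·4+25=37≡11 → L
O(14): 3·14+25=67≡15 → P
S(18): 3·18+25=79≡1 → B
L(11): 3·11+25=58≡6 → G

OCBXWLPBG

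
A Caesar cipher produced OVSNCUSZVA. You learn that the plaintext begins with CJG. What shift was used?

From the crib: O(14)−C(2)=12, so the shift is 12.

12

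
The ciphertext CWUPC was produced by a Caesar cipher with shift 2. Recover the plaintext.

AUSNA

C(2): 2−2=0 → A
W(22): 22−2=20 → U
U(20): 20−2=18 → S
P(15): 15−2=13 → N
C(2): 2−2=0 → A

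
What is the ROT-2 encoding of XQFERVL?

X(23): 23+2=25 → Z
Q(16): 16+2=18 → S
F(5): 5+2=7 → H
E(4): 4+2=6 → G
R(17): 17+2=19 → T
V(21): 21+2=23 → X
L(11): 11+2=13 → N

ZSHGTXN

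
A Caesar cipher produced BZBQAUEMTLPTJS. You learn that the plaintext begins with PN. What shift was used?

From the crib: B(1)−P(15)=-14≡12, so the shift is 12.

12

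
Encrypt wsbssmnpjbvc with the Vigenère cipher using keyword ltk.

hlldlwyitmom

Repeat the key across the message: ltkltkltkltk
w(22)+l(11): 33≡7 → h
s(18)+t(19): 37≡11 → l
b(1)+k(10): 11 → l
s(18)+l(11): 29≡3 → d
s(18)+t(19): 37≡11 → l
m(12)+k(10): 22 → w
n(13)+l(11): 24 → y
p(15)+t(19): 34≡8 → i
j(9)+k(10): 19 → t
b(1)+l(11): 12 → m
v(21)+t(19): 40≡14 → o
c(2)+k(10): 12 → m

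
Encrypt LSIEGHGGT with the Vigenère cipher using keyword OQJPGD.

ZIRTMKUWC

Repeat the key across the message: OQJPGDOQJ
L(11)+O(14): 25 → Z
S(18)+Q(16): 34≡8 → I
I(8)+J(9): 17 → R
E(4)+P(15): 19 → T
G(6)+G(6): 12 → M
H(7)+D(3): 10 → K
G(6)+O(14): 20 → U
G(6)+Q(16): 22 → W
T(19)+J(9): 28≡2 → C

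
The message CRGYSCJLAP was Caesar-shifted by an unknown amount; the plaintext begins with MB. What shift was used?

16

From the crib: C(2)−M(12)=-10≡16, so the shift is 16.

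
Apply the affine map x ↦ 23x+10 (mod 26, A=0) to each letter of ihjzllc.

i(8): 23·8+10=194≡12 → m
h(7): 23·7+10=171≡15 → p
j(9): 23·9+10=217≡9 → j
z(25): 23·25+10=585≡13 → n
l(11): 23·11+10=263≡3 → d
l(11): 23·11+10=263≡3 → d
c(2): 23·2+10=56≡4 → e

mpjndde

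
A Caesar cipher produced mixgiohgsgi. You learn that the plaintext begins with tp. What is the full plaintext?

From the crib: m(12)−t(19)=-7≡19, so the shift is 19.
Subtract 19 from each ciphertext letter:
m(12): 12−19=-7≡19 → t
i(8): 8−19=-11≡15 → p
x(23): 23−19=4 → e
g(6): 6−19=-13≡13 → n
i(8): 8−19=-11≡15 → p
o(14): 14−19=-5≡21 → v
h(7): 7−19=-12≡14 → o
g(6): 6−19=-13≡13 → n
s(18): 18−19=-1≡25 → z
g(6): 6−19=-13≡13 → n
i(8): 8−19=-11≡15 → p

tpenpvonznp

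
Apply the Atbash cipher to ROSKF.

ILHPU

R(17) → I(8)
O(14) → L(11)
S(18) → H(7)
K(10) → P(15)
F(5) → U(20)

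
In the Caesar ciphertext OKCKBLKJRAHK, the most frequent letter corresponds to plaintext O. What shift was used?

The most frequent ciphertext letter is K (appears 4 times).
K is position 10; O is position 14.
Shift = -4≡22.

22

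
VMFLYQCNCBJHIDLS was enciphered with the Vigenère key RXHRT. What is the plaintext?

EPYUFZFGLISKBMSB

Repeat the key across the ciphertext: RXHRTRXHRTRXHRTR
V(21)−R(17): 4 → E
M(12)−X(23): -11≡15 → P
F(5)−H(7): -2≡24 → Y
L(11)−R(17): -6≡20 → U
Y(24)−T(19): 5 → F
Q(16)−R(17): -1≡25 → Z
C(2)−X(23): -21≡5 → F
N(13)−H(7): 6 → G
C(2)−R(17): -15≡11 → L
B(1)−T(19): -18≡8 → I
J(9)−R(17): -8≡18 → S
H(7)−X(23): -16≡10 → K
I(8)−H(7): 1 → B
D(3)−R(17): -14≡12 → M
L(11)−T(19): -8≡18 → S
S(18)−R(17): 1 → B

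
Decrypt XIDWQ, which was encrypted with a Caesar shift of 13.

X(23): 23−13=10 → K
I(8): 8−13=-5≡21 → V
D(3): 3−13=-10≡16 → Q
W(22): 22−13=9 → J
Q(16): 16−13=3 → D

KVQJD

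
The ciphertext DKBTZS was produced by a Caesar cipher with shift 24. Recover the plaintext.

FMDVBU

D(3): 3−24=-21≡5 → F
K(10): 10−24=-14≡12 → M
B(1): 1−24=-23≡3 → D
T(19): 19−24=-5≡21 → V
Z(25): 25−24=1 → B
S(18): 18−24=-6≡20 → U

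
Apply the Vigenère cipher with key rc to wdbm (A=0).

Repeat the key across the message: rcrc
w(22)+r(17): 39≡13 → n
d(3)+c(2): 5 → f
b(1)+r(17): 18 → s
m(12)+c(2): 14 → o

nfso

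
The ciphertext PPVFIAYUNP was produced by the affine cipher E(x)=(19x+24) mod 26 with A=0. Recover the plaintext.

The inverse of 19 mod 26 is 11, since 19·11=209≡1. Apply D(y)=11·(y−24) mod 26:
P(15): 11·(15−24)=-99≡5 → F
P(15): 11·(15−24)=-99≡5 → F
V(21): 11·(21−24)=-33≡19 → T
F(5): 11·(5−24)=-209≡25 → Z
I(8): 11·(8−24)=-176≡6 → G
A(0): 11·(0−24)=-264≡22 → W
Y(24): 11·(24−24)=0 → A
U(20): 11·(20−24)=-44≡8 → I
N(13): 11·(13−24)=-121≡9 → J
P(15): 11·(15−24)=-99≡5 → F

FFTZGWAIJF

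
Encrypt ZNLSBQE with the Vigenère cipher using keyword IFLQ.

HSWIJVP

Repeat the key across the message: IFLQIFL
Z(25)+I(8): 33≡7 → H
N(13)+F(5): 18 → S
L(11)+L(11): 22 → W
S(18)+Q(16): 34≡8 → I
B(1)+I(8): 9 → J
Q(16)+F(5): 21 → V
E(4)+L(11): 15 → P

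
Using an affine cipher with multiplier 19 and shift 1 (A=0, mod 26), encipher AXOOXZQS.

A(0): 19·0+1=1 → B
X(23): 19·23+1=438≡22 → W
O(14): 19·14+1=267≡7 → H
O(14): 19·14+1=267≡7 → H
X(23): 19·23+1=438≡22 → W
Z(25): 19·25+1=476≡8 → I
Q(16): 19·16+1=305≡19 → T
S(18): 19·18+1=343≡5 → F

BWHHWITF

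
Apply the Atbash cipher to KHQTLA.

PSJGOZ

K(10) → P(15)
H(7) → S(18)
Q(16) → J(9)
T(19) → G(6)
L(11) → O(14)
A(0) → Z(25)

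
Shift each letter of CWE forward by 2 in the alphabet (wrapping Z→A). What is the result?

C(2): 2+2=4 → E
W(22): 22+2=24 → Y
E(4): 4+2=6 → G

EYG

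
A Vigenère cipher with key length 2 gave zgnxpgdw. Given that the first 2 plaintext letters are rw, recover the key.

Subtract each crib letter from the matching ciphertext letter (mod 26):
z(25)−r(17)=8 → i
g(6)−w(22)=-16≡10 → k

ik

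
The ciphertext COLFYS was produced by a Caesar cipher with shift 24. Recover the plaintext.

EQNHAU

C(2): 2−24=-22≡4 → E
O(14): 14−24=-10≡16 → Q
L(11): 11−24=-13≡13 → N
F(5): 5−24=-19≡7 → H
Y(24): 24−24=0 → A
S(18): 18−24=-6≡20 → U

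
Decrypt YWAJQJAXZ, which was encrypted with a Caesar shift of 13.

LJNWDWNKM

Y(24): 24−13=11 → L
W(22): 22−13=9 → J
A(0): 0−13=-13≡13 → N
J(9): 9−13=-4≡22 → W
Q(16): 16−13=3 → D
J(9): 9−13=-4≡22 → W
A(0): 0−13=-13≡13 → N
X(23): 23−13=10 → K
Z(25): 25−13=12 → M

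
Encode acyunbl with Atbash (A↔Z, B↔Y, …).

zxbfmyo

a(0) → z(25)
c(2) → x(23)
y(24) → b(1)
u(20) → f(5)
n(13) → m(12)
b(1) → y(24)
l(11) → o(14)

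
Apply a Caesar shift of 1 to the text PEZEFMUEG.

P(15): 15+1=16 → Q
E(4): 4+1=5 → F
Z(25): 25+1=26≡0 → A
E(4): 4+1=5 → F
F(5): 5+1=6 → G
M(12): 12+1=13 → N
U(20): 20+1=21 → V
E(4): 4+1=5 → F
G(6): 6+1=7 → H

QFAFGNVFH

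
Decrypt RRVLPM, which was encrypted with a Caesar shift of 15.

R(17): 17−15=2 → C
R(17): 17−15=2 → C
V(21): 21−15=6 → G
L(11): 11−15=-4≡22 → W
P(15): 15−15=0 → A
M(12): 12−15=-3≡23 → X

CCGWAX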